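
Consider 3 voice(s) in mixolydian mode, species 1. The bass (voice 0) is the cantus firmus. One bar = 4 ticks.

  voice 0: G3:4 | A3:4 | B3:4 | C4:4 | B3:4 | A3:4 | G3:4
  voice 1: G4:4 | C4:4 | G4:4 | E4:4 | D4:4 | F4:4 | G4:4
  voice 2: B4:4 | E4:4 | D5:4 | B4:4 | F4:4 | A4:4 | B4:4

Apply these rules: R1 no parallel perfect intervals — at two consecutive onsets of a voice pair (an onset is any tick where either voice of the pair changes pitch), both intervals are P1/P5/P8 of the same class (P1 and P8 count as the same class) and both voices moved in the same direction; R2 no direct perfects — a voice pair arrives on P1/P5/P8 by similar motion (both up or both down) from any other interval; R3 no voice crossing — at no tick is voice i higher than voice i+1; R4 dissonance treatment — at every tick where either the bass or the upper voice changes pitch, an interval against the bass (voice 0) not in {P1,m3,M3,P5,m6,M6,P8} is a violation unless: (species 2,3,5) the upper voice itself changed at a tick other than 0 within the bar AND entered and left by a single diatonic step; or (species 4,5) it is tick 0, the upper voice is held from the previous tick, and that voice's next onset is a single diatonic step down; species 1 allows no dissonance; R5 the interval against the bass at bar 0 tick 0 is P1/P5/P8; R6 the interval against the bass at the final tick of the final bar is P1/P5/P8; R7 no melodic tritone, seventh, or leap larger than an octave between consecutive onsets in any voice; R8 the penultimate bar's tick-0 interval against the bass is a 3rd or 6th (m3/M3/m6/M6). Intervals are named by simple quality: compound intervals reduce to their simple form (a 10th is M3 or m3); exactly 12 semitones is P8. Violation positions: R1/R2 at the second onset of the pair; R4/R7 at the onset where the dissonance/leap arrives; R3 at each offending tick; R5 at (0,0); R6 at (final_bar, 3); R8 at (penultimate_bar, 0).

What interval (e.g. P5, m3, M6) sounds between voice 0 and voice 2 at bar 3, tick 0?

voice 0=C4 voice 2=B4 -> M7

M7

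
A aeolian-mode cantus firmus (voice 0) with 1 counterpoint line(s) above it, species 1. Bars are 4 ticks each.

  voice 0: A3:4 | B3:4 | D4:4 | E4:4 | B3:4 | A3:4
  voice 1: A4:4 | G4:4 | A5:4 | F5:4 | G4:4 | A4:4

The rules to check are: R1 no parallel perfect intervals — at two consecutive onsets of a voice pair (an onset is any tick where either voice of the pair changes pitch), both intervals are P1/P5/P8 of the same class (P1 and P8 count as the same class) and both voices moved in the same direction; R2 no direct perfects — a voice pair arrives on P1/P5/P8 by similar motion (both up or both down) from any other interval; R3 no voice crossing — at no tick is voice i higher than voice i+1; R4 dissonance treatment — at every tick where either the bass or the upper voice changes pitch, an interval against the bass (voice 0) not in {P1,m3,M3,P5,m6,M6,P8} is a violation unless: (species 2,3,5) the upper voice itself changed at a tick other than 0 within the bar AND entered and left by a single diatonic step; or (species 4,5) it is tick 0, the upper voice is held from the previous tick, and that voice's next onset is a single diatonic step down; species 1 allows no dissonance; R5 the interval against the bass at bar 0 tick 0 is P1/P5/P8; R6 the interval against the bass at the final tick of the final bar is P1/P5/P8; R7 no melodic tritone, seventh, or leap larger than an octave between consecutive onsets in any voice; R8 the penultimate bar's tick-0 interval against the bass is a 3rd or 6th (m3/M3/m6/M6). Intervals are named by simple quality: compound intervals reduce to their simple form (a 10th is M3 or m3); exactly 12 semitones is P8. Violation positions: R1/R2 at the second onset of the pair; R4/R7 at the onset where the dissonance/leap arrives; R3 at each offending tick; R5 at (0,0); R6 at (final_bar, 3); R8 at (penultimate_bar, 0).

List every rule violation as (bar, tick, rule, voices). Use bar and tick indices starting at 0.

(2, 0, R2, (0, 1))
(2, 0, R7, (1,))
(3, 0, R4, (0, 1))
(4, 0, R7, (1,))

bar 0: v0=A3 v1=A4 downbeat P8
bar 1: v0=B3 v1=G4 downbeat m6
bar 2: v0=D4 v1=A5 downbeat P5
bar 3: v0=E4 v1=F5 downbeat m2
bar 4: v0=B3 v1=G4 downbeat m6
bar 5: v0=A3 v1=A4 downbeat P8
  -> R2 @ bar 2 tick 0 v(0, 1): B3/G4 m6 -> D4/A5 P5 similar
  -> R7 @ bar 2 tick 0 v(1,): G4->A5 leap 14st
  -> R4 @ bar 3 tick 0 v(0, 1): E4/F5 m2 untreated
  -> R7 @ bar 4 tick 0 v(1,): F5->G4 leap 10st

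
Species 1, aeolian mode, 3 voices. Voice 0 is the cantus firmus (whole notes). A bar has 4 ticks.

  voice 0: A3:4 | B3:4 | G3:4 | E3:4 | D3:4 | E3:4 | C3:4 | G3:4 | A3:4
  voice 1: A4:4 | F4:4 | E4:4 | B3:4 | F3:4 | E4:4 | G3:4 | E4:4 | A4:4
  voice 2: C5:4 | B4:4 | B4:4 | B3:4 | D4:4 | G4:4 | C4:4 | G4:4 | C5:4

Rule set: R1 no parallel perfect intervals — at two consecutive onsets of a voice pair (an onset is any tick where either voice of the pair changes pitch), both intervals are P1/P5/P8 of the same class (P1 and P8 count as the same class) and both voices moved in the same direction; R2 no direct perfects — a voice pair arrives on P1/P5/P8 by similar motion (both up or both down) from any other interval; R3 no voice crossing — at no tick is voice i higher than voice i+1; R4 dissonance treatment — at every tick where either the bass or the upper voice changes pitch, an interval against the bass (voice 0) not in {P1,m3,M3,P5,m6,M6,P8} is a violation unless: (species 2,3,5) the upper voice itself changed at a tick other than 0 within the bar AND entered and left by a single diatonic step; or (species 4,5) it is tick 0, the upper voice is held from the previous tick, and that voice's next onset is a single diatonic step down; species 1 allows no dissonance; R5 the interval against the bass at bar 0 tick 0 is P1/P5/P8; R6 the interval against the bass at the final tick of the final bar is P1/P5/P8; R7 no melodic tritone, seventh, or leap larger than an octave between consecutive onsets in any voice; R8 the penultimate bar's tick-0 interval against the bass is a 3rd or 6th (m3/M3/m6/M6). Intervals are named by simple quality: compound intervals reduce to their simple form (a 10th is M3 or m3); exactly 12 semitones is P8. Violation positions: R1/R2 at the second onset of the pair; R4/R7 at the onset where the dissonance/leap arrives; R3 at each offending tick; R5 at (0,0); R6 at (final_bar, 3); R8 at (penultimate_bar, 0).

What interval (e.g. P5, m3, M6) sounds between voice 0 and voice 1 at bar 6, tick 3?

P5

voice 0=C3 voice 1=G3 -> P5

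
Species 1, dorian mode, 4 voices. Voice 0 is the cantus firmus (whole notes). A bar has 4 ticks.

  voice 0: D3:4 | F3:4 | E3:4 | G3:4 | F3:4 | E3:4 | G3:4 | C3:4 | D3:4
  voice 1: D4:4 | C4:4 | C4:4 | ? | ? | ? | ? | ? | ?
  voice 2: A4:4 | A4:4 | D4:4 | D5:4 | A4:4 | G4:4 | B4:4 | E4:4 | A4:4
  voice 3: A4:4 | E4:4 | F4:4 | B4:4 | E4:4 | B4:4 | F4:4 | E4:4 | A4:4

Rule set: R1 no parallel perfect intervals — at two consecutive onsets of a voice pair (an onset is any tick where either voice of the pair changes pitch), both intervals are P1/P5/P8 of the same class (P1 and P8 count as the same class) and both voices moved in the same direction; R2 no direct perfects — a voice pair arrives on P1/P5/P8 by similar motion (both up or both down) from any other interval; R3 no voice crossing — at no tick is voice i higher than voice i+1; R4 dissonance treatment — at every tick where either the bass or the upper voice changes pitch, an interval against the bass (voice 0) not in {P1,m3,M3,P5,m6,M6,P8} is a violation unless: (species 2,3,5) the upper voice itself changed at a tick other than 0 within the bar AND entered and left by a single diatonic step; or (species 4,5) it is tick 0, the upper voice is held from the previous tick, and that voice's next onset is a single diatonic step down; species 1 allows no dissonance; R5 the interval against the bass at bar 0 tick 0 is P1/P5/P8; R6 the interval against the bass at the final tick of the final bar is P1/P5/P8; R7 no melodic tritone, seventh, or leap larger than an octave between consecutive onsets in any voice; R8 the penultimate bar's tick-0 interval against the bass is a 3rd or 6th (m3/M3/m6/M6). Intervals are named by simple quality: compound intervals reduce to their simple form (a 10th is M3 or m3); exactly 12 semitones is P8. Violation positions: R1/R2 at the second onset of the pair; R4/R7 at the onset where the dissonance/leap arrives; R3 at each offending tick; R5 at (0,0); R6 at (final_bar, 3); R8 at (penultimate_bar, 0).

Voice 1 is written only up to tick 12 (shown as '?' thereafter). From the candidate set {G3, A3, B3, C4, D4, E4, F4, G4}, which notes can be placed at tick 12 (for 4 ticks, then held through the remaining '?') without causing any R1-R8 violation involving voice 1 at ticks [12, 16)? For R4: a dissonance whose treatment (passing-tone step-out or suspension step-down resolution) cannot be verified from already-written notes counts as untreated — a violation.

{B3, G3}

G3: legal
A3: violates R4
B3: legal
C4: violates R4
D4: violates R2
E4: violates R2
F4: violates R4
G4: violates R2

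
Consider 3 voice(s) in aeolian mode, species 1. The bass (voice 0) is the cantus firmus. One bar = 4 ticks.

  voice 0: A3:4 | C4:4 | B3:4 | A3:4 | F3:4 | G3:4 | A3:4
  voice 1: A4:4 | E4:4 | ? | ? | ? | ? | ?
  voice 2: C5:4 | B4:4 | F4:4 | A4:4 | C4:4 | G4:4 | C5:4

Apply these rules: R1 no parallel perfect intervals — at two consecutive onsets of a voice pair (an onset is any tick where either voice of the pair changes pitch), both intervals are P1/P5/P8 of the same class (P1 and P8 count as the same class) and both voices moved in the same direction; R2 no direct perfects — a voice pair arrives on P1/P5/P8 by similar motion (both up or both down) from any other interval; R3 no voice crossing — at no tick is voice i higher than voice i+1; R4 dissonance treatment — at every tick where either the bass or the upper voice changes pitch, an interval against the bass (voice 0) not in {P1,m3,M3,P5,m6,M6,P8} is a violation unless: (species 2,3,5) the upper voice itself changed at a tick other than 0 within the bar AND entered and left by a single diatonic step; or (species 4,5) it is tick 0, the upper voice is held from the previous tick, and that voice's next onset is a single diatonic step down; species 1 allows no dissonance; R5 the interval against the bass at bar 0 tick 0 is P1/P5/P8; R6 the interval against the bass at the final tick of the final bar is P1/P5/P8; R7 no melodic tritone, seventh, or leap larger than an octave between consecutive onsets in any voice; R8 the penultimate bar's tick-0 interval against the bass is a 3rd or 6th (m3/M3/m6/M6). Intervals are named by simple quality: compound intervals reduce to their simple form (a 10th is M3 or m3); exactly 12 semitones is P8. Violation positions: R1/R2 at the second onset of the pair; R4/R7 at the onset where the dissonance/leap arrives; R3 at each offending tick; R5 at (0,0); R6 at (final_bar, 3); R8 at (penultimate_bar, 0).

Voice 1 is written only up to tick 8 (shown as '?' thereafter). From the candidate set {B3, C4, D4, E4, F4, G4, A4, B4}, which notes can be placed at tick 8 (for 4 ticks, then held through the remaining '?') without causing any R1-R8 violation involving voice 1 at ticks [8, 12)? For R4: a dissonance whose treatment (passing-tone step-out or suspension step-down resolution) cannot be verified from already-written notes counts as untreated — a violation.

{D4}

B3: violates R2
C4: violates R4
D4: legal
E4: violates R4
F4: violates R4
G4: violates R3
A4: violates R3,R4
B4: violates R3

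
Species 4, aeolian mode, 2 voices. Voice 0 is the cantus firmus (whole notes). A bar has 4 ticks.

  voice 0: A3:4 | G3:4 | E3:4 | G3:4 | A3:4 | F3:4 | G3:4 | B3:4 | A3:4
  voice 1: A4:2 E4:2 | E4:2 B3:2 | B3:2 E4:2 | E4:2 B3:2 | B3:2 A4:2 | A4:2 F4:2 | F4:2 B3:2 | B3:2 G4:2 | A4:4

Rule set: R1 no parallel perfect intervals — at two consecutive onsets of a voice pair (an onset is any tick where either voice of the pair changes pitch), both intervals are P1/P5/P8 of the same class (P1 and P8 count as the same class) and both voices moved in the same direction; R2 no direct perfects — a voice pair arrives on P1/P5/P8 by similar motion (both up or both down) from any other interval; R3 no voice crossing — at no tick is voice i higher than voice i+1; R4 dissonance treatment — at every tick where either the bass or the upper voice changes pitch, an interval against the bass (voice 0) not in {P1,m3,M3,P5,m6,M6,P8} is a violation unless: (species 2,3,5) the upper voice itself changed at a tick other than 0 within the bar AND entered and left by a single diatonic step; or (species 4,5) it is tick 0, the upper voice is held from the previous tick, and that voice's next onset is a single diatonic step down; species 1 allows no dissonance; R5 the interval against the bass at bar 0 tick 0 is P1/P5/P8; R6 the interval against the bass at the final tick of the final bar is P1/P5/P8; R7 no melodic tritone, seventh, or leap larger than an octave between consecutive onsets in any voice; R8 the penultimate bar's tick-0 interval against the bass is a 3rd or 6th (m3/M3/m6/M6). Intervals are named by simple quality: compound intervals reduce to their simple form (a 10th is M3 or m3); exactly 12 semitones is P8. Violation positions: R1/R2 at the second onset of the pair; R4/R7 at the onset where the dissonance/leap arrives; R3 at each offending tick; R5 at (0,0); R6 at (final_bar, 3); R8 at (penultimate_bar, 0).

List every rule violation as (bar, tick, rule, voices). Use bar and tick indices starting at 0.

bar 0: v0=A3 v1=A4 downbeat P8
bar 1: v0=G3 v1=E4 downbeat M6
bar 2: v0=E3 v1=B3 downbeat P5
bar 3: v0=G3 v1=E4 downbeat M6
bar 4: v0=A3 v1=B3 downbeat M2
bar 5: v0=F3 v1=A4 downbeat M3
bar 6: v0=G3 v1=F4 downbeat m7
bar 7: v0=B3 v1=B3 downbeat P1
bar 8: v0=A3 v1=A4 downbeat P8
  -> R4 @ bar 4 tick 0 v(0, 1): A3/B3 M2 untreated
  -> R7 @ bar 4 tick 2 v(1,): B3->A4 leap 10st
  -> R4 @ bar 6 tick 0 v(0, 1): G3/F4 m7 untreated
  -> R7 @ bar 6 tick 2 v(1,): F4->B3 leap 6st
  -> R8 @ bar 7 tick 0 v(0, 1): penult P1 not 3rd/6th

(4, 0, R4, (0, 1))
(4, 2, R7, (1,))
(6, 0, R4, (0, 1))
(6, 2, R7, (1,))
(7, 0, R8, (0, 1))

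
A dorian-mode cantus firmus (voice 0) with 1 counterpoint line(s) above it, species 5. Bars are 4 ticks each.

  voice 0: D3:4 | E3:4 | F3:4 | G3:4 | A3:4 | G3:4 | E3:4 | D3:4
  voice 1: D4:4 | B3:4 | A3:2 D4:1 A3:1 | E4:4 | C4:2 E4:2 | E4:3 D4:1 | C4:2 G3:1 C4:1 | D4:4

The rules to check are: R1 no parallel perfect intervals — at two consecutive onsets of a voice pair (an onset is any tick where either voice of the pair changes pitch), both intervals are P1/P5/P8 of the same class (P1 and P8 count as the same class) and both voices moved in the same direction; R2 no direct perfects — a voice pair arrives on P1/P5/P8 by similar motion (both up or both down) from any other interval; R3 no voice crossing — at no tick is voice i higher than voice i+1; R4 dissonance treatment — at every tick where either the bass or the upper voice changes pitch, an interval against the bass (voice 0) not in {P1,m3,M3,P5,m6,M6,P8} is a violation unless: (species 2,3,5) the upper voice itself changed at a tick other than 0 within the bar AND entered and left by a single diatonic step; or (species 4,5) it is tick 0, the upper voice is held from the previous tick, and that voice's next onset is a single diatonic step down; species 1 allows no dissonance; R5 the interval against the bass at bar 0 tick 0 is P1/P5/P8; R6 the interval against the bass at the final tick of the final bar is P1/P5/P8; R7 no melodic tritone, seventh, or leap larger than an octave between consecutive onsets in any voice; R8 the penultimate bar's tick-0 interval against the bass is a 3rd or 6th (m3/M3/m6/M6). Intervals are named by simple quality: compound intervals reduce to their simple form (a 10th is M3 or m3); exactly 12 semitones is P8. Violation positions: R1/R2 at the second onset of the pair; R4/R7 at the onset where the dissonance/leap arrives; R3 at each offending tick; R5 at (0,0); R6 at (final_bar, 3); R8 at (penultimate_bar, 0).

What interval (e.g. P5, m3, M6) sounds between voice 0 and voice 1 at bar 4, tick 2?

voice 0=A3 voice 1=E4 -> P5

P5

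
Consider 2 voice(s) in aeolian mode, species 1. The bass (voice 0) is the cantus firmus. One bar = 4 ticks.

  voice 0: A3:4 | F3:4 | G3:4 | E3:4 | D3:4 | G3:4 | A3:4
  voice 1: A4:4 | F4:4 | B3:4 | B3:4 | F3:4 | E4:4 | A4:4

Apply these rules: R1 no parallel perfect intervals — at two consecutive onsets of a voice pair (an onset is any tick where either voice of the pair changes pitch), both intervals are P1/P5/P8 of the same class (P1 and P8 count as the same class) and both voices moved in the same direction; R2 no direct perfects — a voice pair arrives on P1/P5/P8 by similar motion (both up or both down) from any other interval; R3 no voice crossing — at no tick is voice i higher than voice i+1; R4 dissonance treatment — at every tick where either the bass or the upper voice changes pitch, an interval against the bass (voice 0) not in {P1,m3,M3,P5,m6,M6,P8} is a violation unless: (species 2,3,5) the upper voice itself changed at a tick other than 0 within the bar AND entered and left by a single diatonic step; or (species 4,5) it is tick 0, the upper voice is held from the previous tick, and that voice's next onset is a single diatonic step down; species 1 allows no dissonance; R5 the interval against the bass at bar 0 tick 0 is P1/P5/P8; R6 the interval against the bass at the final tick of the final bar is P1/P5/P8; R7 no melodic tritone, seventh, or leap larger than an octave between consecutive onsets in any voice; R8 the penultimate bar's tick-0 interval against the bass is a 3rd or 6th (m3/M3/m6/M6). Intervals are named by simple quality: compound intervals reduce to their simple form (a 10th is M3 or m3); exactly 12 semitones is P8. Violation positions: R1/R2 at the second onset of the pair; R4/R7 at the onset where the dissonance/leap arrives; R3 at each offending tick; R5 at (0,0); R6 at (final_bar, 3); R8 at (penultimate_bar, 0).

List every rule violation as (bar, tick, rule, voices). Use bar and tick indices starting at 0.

(1, 0, R1, (0, 1))
(2, 0, R7, (1,))
(4, 0, R7, (1,))
(5, 0, R7, (1,))
(6, 0, R2, (0, 1))

bar 0: v0=A3 v1=A4 downbeat P8
bar 1: v0=F3 v1=F4 downbeat P8
bar 2: v0=G3 v1=B3 downbeat M3
bar 3: v0=E3 v1=B3 downbeat P5
bar 4: v0=D3 v1=F3 downbeat m3
bar 5: v0=G3 v1=E4 downbeat M6
bar 6: v0=A3 v1=A4 downbeat P8
  -> R1 @ bar 1 tick 0 v(0, 1): A3/A4 P8 -> F3/F4 P8 similar
  -> R7 @ bar 2 tick 0 v(1,): F4->B3 leap 6st
  -> R7 @ bar 4 tick 0 v(1,): B3->F3 leap 6st
  -> R7 @ bar 5 tick 0 v(1,): F3->E4 leap 11st
  -> R2 @ bar 6 tick 0 v(0, 1): G3/E4 M6 -> A3/A4 P8 similar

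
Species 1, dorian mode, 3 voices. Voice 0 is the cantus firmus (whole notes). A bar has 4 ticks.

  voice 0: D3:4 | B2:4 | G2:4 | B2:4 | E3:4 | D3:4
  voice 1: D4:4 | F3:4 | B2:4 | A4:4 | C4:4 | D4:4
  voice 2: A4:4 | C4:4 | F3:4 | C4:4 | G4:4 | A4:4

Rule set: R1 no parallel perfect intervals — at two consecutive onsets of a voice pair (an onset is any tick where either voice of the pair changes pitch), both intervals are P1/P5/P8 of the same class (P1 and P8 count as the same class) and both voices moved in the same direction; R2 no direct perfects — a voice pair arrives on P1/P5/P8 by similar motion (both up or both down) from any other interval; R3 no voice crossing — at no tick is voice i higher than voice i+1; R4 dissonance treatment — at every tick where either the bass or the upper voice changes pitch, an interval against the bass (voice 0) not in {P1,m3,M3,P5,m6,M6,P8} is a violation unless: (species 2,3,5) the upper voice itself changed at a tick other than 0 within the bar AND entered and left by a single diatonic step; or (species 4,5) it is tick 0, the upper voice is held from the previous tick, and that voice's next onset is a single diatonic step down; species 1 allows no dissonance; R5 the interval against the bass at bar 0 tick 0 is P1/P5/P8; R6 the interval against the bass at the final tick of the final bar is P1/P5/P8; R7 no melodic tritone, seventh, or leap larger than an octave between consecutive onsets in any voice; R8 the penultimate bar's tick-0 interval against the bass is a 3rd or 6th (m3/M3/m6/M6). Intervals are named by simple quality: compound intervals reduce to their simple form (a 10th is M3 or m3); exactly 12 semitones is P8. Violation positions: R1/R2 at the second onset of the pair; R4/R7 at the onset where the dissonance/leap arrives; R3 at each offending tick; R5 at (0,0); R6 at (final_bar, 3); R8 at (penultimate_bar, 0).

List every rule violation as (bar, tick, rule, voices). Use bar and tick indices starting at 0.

(1, 0, R1, (1, 2))
(1, 0, R4, (0, 1))
(1, 0, R4, (0, 2))
(2, 0, R4, (0, 2))
(2, 0, R7, (1,))
(3, 0, R3, (1, 2))
(3, 0, R4, (0, 1))
(3, 0, R4, (0, 2))
(3, 0, R7, (1,))
(3, 1, R3, (1, 2))
(3, 2, R3, (1, 2))
(3, 3, R3, (1, 2))
(5, 0, R1, (1, 2))

bar 0: v0=D3 v1=D4 v2=A4 downbeat P5
bar 1: v0=B2 v1=F3 v2=C4 downbeat m2
bar 2: v0=G2 v1=B2 v2=F3 downbeat m7
bar 3: v0=B2 v1=A4 v2=C4 downbeat m2
bar 4: v0=E3 v1=C4 v2=G4 downbeat m3
bar 5: v0=D3 v1=D4 v2=A4 downbeat P5
  -> R1 @ bar 1 tick 0 v(1, 2): D4/A4 P5 -> F3/C4 P5 similar
  -> R4 @ bar 1 tick 0 v(0, 1): B2/F3 TT untreated
  -> R4 @ bar 1 tick 0 v(0, 2): B2/C4 m2 untreated
  -> R4 @ bar 2 tick 0 v(0, 2): G2/F3 m7 untreated
  -> R7 @ bar 2 tick 0 v(1,): F3->B2 leap 6st
  -> R3 @ bar 3 tick 0 v(1, 2): A4 above C4
  -> R4 @ bar 3 tick 0 v(0, 1): B2/A4 m7 untreated
  -> R4 @ bar 3 tick 0 v(0, 2): B2/C4 m2 untreated
  -> R7 @ bar 3 tick 0 v(1,): B2->A4 leap 22st
  -> R3 @ bar 3 tick 1 v(1, 2): A4 above C4
  -> R3 @ bar 3 tick 2 v(1, 2): A4 above C4
  -> R3 @ bar 3 tick 3 v(1, 2): A4 above C4
  -> R1 @ bar 5 tick 0 v(1, 2): C4/G4 P5 -> D4/A4 P5 similar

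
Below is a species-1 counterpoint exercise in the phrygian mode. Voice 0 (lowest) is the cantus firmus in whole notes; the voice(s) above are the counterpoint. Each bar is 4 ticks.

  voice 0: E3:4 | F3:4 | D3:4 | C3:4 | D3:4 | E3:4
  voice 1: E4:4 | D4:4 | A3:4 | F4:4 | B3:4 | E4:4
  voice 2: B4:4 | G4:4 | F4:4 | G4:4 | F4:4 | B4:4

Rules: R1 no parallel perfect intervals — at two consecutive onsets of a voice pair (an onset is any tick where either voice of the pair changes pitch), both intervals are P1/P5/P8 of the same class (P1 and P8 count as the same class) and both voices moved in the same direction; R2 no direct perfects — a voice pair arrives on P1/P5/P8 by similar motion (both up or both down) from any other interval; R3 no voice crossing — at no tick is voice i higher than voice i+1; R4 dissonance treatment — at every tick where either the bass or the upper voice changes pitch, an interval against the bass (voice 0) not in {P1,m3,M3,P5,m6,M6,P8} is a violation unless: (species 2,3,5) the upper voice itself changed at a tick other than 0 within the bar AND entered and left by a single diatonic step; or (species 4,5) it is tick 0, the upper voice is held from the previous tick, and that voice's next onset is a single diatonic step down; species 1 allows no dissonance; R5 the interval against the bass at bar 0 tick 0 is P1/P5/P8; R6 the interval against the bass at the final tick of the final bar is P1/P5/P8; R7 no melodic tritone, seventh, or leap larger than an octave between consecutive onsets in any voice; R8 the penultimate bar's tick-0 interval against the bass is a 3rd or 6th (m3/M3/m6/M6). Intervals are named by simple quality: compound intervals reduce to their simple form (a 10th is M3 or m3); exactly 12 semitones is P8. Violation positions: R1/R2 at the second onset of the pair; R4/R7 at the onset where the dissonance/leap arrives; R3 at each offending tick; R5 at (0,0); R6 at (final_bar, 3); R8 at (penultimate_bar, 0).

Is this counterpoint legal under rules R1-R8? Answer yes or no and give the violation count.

bar 0: v0=E3 v1=E4 v2=B4 (P5)
bar 1: v0=F3 v1=D4 v2=G4 (M2)
bar 2: v0=D3 v1=A3 v2=F4 (m3)
bar 3: v0=C3 v1=F4 v2=G4 (P5)
bar 4: v0=D3 v1=B3 v2=F4 (m3)
bar 5: v0=E3 v1=E4 v2=B4 (P5)
  R4 @ bar1.0: F3/G4 M2 untreated
  R2 @ bar2.0: F3/D4 M6 -> D3/A3 P5 similar
  R4 @ bar3.0: C3/F4 P4 untreated
  R7 @ bar4.0: F4->B3 leap 6st
  R2 @ bar5.0: D3/B3 M6 -> E3/E4 P8 similar
  R2 @ bar5.0: D3/F4 m3 -> E3/B4 P5 similar
  R2 @ bar5.0: B3/F4 TT -> E4/B4 P5 similar
  R7 @ bar5.0: F4->B4 leap 6st

No (8 violations)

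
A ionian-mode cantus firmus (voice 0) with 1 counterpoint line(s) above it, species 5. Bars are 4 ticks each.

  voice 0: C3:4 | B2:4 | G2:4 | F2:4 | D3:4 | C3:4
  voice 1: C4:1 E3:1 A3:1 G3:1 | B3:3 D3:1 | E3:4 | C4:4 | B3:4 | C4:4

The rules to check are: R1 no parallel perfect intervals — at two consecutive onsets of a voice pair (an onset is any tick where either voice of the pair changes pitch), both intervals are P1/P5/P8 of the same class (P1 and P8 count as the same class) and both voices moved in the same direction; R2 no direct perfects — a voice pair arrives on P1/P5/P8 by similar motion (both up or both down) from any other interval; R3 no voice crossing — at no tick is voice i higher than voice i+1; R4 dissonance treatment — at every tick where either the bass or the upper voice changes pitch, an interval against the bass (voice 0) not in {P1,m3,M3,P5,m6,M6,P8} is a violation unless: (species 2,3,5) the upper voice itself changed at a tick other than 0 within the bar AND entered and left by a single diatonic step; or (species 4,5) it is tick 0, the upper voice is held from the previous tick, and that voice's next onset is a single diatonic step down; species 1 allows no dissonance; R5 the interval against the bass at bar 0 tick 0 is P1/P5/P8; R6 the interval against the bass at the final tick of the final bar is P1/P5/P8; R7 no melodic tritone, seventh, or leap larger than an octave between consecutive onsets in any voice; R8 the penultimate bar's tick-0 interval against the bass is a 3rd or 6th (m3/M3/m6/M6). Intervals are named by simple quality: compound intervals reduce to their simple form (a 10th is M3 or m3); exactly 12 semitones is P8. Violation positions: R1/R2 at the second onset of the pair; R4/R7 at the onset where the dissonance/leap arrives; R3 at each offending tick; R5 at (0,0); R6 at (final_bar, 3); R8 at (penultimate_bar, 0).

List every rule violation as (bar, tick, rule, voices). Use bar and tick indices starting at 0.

bar 0: v0=C3 v1=C4 downbeat P8
bar 1: v0=B2 v1=B3 downbeat P8
bar 2: v0=G2 v1=E3 downbeat M6
bar 3: v0=F2 v1=C4 downbeat P5
bar 4: v0=D3 v1=B3 downbeat M6
bar 5: v0=C3 v1=C4 downbeat P8

No violations across 6 bars (C3..C3 vs C4..C4).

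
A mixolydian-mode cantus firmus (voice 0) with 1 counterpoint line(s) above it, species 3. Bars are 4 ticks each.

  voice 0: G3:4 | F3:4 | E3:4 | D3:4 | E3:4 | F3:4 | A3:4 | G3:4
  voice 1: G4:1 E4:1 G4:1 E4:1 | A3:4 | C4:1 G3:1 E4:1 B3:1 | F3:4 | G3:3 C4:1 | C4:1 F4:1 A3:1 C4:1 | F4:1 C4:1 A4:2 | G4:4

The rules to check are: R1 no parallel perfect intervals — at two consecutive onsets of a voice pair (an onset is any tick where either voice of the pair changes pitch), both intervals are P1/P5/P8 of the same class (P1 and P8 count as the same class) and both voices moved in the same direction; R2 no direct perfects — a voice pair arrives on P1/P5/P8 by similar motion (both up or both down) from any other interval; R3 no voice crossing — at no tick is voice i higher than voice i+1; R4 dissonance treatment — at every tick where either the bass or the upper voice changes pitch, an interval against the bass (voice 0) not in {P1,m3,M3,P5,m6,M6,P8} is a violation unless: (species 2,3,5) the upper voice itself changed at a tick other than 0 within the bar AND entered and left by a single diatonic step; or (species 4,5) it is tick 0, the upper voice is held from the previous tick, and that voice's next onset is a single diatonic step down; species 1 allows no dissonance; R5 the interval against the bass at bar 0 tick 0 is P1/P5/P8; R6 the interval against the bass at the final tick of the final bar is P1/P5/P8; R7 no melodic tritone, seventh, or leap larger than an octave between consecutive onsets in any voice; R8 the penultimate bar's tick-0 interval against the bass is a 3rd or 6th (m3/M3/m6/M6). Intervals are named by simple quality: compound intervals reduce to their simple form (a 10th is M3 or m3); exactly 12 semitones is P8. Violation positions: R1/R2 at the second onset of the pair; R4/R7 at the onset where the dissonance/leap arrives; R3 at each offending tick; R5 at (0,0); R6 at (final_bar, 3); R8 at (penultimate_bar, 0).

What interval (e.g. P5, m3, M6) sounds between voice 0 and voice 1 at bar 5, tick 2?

M3

voice 0=F3 voice 1=A3 -> M3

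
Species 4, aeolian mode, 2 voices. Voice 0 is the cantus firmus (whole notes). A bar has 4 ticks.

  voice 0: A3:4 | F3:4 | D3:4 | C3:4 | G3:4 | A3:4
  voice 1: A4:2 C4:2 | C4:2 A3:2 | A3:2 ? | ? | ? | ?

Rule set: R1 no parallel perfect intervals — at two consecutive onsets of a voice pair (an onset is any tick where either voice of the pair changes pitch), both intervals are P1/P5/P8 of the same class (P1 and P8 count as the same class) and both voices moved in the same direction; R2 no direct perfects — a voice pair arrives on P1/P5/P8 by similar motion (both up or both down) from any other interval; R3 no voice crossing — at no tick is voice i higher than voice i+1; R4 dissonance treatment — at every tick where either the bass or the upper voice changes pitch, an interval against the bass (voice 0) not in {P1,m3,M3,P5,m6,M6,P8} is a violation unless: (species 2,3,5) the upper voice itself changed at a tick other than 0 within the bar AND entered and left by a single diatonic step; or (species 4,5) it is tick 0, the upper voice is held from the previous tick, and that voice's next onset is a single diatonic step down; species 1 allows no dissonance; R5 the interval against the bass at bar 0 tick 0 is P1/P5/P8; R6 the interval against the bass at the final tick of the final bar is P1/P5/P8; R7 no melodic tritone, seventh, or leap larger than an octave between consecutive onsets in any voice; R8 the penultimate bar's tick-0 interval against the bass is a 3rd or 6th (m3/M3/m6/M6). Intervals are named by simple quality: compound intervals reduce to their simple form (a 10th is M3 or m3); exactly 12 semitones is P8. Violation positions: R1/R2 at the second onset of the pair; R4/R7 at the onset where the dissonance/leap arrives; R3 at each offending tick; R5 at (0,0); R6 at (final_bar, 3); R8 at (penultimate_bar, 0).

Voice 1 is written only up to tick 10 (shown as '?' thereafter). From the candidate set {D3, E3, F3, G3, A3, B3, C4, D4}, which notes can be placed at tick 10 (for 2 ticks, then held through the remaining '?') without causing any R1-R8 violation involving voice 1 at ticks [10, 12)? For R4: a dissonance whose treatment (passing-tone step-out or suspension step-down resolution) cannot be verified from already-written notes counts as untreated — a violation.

D3: legal
E3: violates R4
F3: legal
G3: violates R4
A3: legal
B3: legal
C4: violates R4
D4: legal

{A3, B3, D3, D4, F3}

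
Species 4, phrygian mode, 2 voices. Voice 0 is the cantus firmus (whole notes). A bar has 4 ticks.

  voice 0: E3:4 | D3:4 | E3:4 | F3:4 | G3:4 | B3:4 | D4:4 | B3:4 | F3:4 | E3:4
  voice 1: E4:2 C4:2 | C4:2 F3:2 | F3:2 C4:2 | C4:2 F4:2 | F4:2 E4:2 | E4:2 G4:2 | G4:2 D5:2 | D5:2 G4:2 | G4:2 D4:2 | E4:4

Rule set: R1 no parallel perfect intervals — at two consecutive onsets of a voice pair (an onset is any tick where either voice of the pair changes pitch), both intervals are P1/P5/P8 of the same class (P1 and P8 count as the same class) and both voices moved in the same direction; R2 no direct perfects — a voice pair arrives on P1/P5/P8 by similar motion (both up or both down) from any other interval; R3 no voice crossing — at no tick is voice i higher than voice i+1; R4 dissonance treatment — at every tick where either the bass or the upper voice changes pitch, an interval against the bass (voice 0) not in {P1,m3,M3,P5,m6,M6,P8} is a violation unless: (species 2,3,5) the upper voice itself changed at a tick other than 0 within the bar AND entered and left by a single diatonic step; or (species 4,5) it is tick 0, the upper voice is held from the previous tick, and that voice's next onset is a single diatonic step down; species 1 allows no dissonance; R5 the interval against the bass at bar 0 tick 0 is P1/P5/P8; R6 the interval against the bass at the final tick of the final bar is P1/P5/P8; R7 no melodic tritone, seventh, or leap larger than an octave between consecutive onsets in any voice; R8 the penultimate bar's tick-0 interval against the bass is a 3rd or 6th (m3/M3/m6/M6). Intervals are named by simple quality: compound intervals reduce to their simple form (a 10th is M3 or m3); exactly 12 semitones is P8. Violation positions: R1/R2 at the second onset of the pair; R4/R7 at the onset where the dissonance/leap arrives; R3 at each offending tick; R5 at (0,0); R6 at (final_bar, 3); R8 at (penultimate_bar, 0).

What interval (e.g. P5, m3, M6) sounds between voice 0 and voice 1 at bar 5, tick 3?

m6

voice 0=B3 voice 1=G4 -> m6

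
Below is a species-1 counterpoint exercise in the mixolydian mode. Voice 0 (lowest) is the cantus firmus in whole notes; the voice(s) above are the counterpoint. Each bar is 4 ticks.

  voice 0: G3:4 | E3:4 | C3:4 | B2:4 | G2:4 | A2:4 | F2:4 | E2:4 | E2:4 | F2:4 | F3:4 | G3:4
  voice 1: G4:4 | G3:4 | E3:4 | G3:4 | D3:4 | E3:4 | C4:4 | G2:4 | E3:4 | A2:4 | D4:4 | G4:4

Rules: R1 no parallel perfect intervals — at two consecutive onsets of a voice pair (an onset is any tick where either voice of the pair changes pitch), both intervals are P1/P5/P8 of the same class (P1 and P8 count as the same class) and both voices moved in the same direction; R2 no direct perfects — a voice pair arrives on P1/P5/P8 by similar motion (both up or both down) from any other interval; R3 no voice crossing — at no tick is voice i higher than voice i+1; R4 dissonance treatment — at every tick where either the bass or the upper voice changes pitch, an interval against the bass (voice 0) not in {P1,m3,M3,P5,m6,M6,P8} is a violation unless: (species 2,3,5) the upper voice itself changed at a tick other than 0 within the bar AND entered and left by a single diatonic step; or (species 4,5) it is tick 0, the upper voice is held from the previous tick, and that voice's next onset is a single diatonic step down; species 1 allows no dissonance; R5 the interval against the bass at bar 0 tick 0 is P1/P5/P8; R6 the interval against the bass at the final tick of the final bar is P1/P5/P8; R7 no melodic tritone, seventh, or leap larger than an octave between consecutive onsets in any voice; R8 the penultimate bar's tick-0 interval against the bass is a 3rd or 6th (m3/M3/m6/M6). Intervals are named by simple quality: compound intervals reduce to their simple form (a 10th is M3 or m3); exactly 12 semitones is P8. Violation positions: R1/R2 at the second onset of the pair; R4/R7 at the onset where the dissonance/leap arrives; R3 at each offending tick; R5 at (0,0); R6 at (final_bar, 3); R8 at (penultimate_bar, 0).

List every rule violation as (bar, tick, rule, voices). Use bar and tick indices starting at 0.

bar 0: v0=G3 v1=G4 downbeat P8
bar 1: v0=E3 v1=G3 downbeat m3
bar 2: v0=C3 v1=E3 downbeat M3
bar 3: v0=B2 v1=G3 downbeat m6
bar 4: v0=G2 v1=D3 downbeat P5
bar 5: v0=A2 v1=E3 downbeat P5
bar 6: v0=F2 v1=C4 downbeat P5
bar 7: v0=E2 v1=G2 downbeat m3
bar 8: v0=E2 v1=E3 downbeat P8
bar 9: v0=F2 v1=A2 downbeat M3
bar 10: v0=F3 v1=D4 downbeat M6
bar 11: v0=G3 v1=G4 downbeat P8
  -> R2 @ bar 4 tick 0 v(0, 1): B2/G3 m6 -> G2/D3 P5 similar
  -> R1 @ bar 5 tick 0 v(0, 1): G2/D3 P5 -> A2/E3 P5 similar
  -> R7 @ bar 7 tick 0 v(1,): C4->G2 leap 17st
  -> R7 @ bar 10 tick 0 v(1,): A2->D4 leap 17st
  -> R2 @ bar 11 tick 0 v(0, 1): F3/D4 M6 -> G3/G4 P8 similar

(4, 0, R2, (0, 1))
(5, 0, R1, (0, 1))
(7, 0, R7, (1,))
(10, 0, R7, (1,))
(11, 0, R2, (0, 1))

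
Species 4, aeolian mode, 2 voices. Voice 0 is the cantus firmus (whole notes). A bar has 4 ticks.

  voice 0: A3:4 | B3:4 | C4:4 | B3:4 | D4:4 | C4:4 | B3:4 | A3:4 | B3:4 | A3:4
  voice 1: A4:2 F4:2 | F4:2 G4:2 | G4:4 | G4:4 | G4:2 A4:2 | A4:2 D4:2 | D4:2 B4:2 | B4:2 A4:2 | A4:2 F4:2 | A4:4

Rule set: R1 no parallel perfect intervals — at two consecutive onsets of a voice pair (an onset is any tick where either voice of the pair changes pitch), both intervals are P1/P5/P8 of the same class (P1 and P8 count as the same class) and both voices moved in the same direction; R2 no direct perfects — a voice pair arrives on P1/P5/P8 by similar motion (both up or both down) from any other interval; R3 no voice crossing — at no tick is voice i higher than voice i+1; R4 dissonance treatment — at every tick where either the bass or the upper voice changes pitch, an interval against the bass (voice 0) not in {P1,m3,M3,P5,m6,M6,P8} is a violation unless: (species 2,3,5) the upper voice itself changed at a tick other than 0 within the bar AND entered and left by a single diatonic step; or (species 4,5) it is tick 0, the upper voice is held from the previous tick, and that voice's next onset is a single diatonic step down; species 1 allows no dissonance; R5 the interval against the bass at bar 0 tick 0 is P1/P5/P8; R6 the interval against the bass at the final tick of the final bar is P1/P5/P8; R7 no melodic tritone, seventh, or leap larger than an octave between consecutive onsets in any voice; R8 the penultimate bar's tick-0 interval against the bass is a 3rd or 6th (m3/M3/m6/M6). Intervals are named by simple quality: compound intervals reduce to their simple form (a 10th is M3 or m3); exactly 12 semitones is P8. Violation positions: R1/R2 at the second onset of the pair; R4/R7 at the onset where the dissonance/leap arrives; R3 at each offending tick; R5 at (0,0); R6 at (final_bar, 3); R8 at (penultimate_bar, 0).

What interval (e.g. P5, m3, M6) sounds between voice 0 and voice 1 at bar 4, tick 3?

P5

voice 0=D4 voice 1=A4 -> P5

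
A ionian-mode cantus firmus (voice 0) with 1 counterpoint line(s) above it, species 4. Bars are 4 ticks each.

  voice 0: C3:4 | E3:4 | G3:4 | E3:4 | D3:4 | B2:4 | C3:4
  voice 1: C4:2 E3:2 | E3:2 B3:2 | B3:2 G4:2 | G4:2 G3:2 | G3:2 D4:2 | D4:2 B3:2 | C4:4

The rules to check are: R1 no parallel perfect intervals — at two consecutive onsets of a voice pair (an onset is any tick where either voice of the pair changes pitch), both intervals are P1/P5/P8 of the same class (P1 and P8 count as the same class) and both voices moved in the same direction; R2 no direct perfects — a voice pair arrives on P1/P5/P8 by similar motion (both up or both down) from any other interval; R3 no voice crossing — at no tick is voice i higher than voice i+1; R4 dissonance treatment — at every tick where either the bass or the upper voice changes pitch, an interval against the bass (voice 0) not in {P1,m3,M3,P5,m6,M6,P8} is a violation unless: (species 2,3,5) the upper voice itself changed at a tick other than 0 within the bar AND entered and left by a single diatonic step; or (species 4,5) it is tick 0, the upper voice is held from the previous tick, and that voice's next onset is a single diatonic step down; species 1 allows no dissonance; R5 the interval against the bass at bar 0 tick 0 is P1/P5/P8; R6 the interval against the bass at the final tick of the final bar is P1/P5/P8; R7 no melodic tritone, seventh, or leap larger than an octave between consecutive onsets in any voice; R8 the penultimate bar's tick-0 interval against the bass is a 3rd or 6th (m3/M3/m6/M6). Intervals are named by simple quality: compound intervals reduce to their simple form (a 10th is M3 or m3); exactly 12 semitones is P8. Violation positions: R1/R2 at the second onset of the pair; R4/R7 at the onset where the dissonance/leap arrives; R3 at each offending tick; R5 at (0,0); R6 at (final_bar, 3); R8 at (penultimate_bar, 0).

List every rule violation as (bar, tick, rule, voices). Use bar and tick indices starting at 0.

(4, 0, R4, (0, 1))
(6, 0, R1, (0, 1))

bar 0: v0=C3 v1=C4 downbeat P8
bar 1: v0=E3 v1=E3 downbeat P1
bar 2: v0=G3 v1=B3 downbeat M3
bar 3: v0=E3 v1=G4 downbeat m3
bar 4: v0=D3 v1=G3 downbeat P4
bar 5: v0=B2 v1=D4 downbeat m3
bar 6: v0=C3 v1=C4 downbeat P8
  -> R4 @ bar 4 tick 0 v(0, 1): D3/G3 P4 untreated
  -> R1 @ bar 6 tick 0 v(0, 1): B2/B3 P8 -> C3/C4 P8 similar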